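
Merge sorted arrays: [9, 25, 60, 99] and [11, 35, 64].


Take 9 from A
Take 11 from B
Take 25 from A
Take 35 from B
Take 60 from A
Take 64 from B

Merged: [9, 11, 25, 35, 60, 64, 99]


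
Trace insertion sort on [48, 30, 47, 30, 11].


Initial: [48, 30, 47, 30, 11]
Insert 30: [30, 48, 47, 30, 11]
Insert 47: [30, 47, 48, 30, 11]
Insert 30: [30, 30, 47, 48, 11]
Insert 11: [11, 30, 30, 47, 48]

Sorted: [11, 30, 30, 47, 48]


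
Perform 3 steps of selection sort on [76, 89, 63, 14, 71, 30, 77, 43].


Initial: [76, 89, 63, 14, 71, 30, 77, 43]
Step 1: min=14 at 3
  Swap: [14, 89, 63, 76, 71, 30, 77, 43]
Step 2: min=30 at 5
  Swap: [14, 30, 63, 76, 71, 89, 77, 43]
Step 3: min=43 at 7
  Swap: [14, 30, 43, 76, 71, 89, 77, 63]

After 3 steps: [14, 30, 43, 76, 71, 89, 77, 63]


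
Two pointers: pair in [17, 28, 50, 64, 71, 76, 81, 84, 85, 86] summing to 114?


lo=0(17)+hi=9(86)=103
lo=1(28)+hi=9(86)=114

Yes: 28+86=114


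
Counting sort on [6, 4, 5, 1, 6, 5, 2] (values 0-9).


Input: [6, 4, 5, 1, 6, 5, 2]
Counts: [0, 1, 1, 0, 1, 2, 2, 0, 0, 0]

Sorted: [1, 2, 4, 5, 5, 6, 6]


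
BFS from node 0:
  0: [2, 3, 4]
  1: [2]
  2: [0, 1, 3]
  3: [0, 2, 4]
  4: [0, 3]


Visit 0, enqueue [2, 3, 4]
Visit 2, enqueue [1]
Visit 3, enqueue []
Visit 4, enqueue []
Visit 1, enqueue []

BFS order: [0, 2, 3, 4, 1]


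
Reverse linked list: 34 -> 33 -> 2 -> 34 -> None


Step 1: curr=34, set curr.next=prev(None) | reversed so far: 34
Step 2: curr=33, set curr.next=prev(34) | reversed so far: 33 -> 34
Step 3: curr=2, set curr.next=prev(33) | reversed so far: 2 -> 33 -> 34
Step 4: curr=34, set curr.next=prev(2) | reversed so far: 34 -> 2 -> 33 -> 34

34 -> 2 -> 33 -> 34 -> None


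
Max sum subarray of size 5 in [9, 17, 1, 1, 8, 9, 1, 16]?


[0:5]: 36
[1:6]: 36
[2:7]: 20
[3:8]: 35

Max: 36 at [0:5]


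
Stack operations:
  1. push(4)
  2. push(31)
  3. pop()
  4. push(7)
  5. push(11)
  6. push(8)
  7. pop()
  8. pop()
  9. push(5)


push(4) -> [4]
push(31) -> [4, 31]
pop()->31, [4]
push(7) -> [4, 7]
push(11) -> [4, 7, 11]
push(8) -> [4, 7, 11, 8]
pop()->8, [4, 7, 11]
pop()->11, [4, 7]
push(5) -> [4, 7, 5]

Final stack: [4, 7, 5]


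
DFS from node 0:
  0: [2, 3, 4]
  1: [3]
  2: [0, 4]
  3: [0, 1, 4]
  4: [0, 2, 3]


Visit 0, push [4, 3, 2]
Visit 2, push [4]
Visit 4, push [3]
Visit 3, push [1]
Visit 1, push []

DFS order: [0, 2, 4, 3, 1]


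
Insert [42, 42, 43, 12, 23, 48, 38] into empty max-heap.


Insert 42: [42]
Insert 42: [42, 42]
Insert 43: [43, 42, 42]
Insert 12: [43, 42, 42, 12]
Insert 23: [43, 42, 42, 12, 23]
Insert 48: [48, 42, 43, 12, 23, 42]
Insert 38: [48, 42, 43, 12, 23, 42, 38]

Final heap: [48, 42, 43, 12, 23, 42, 38]


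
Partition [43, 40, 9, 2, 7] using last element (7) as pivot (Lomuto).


Pivot: 7
  2 <= 7: swap -> [2, 40, 9, 43, 7]
Place pivot at 1: [2, 7, 9, 43, 40]

Partitioned: [2, 7, 9, 43, 40]


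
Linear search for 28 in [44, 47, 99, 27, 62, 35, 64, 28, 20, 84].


i=0: 44!=28
i=1: 47!=28
i=2: 99!=28
i=3: 27!=28
i=4: 62!=28
i=5: 35!=28
i=6: 64!=28
i=7: 28==28 found!

Found at 7, 8 comps


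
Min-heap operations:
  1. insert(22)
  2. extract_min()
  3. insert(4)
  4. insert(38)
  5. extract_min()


insert(22) -> [22]
extract_min()->22, []
insert(4) -> [4]
insert(38) -> [4, 38]
extract_min()->4, [38]

Final heap: [38]


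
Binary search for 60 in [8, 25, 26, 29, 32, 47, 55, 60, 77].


Step 1: lo=0, hi=8, mid=4, val=32
Step 2: lo=5, hi=8, mid=6, val=55
Step 3: lo=7, hi=8, mid=7, val=60

Found at index 7


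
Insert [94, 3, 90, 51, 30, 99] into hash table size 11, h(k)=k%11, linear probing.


Insert 94: h=6 -> slot 6
Insert 3: h=3 -> slot 3
Insert 90: h=2 -> slot 2
Insert 51: h=7 -> slot 7
Insert 30: h=8 -> slot 8
Insert 99: h=0 -> slot 0

Table: [99, None, 90, 3, None, None, 94, 51, 30, None, None]


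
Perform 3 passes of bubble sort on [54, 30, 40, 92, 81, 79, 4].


Initial: [54, 30, 40, 92, 81, 79, 4]
Pass 1: [30, 40, 54, 81, 79, 4, 92] (5 swaps)
Pass 2: [30, 40, 54, 79, 4, 81, 92] (2 swaps)
Pass 3: [30, 40, 54, 4, 79, 81, 92] (1 swaps)

After 3 passes: [30, 40, 54, 4, 79, 81, 92]


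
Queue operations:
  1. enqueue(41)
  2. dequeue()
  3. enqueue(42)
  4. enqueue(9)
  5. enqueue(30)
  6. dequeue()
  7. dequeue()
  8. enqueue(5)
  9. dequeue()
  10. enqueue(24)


enqueue(41) -> [41]
dequeue()->41, []
enqueue(42) -> [42]
enqueue(9) -> [42, 9]
enqueue(30) -> [42, 9, 30]
dequeue()->42, [9, 30]
dequeue()->9, [30]
enqueue(5) -> [30, 5]
dequeue()->30, [5]
enqueue(24) -> [5, 24]

Final queue: [5, 24]


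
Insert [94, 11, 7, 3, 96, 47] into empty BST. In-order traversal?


Insert 94: root
Insert 11: L from 94
Insert 7: L from 94 -> L from 11
Insert 3: L from 94 -> L from 11 -> L from 7
Insert 96: R from 94
Insert 47: L from 94 -> R from 11

In-order: [3, 7, 11, 47, 94, 96]


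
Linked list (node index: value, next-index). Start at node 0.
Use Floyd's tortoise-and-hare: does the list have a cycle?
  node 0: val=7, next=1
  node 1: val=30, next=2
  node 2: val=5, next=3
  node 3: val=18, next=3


Floyd's tortoise (slow, +1) and hare (fast, +2):
  init: slow=0, fast=0
  step 1: slow=1, fast=2
  step 2: slow=2, fast=3
  step 3: slow=3, fast=3
  slow == fast at node 3: cycle detected

Cycle: yes


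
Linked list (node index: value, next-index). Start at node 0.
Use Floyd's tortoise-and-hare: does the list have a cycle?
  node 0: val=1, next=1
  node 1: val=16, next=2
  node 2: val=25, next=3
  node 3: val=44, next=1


Floyd's tortoise (slow, +1) and hare (fast, +2):
  init: slow=0, fast=0
  step 1: slow=1, fast=2
  step 2: slow=2, fast=1
  step 3: slow=3, fast=3
  slow == fast at node 3: cycle detected

Cycle: yes


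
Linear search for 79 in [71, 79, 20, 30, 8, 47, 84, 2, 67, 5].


i=0: 71!=79
i=1: 79==79 found!

Found at 1, 2 comps


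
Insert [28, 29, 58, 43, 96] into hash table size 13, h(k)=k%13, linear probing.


Insert 28: h=2 -> slot 2
Insert 29: h=3 -> slot 3
Insert 58: h=6 -> slot 6
Insert 43: h=4 -> slot 4
Insert 96: h=5 -> slot 5

Table: [None, None, 28, 29, 43, 96, 58, None, None, None, None, None, None]


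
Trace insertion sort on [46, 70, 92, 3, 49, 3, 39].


Initial: [46, 70, 92, 3, 49, 3, 39]
Insert 70: [46, 70, 92, 3, 49, 3, 39]
Insert 92: [46, 70, 92, 3, 49, 3, 39]
Insert 3: [3, 46, 70, 92, 49, 3, 39]
Insert 49: [3, 46, 49, 70, 92, 3, 39]
Insert 3: [3, 3, 46, 49, 70, 92, 39]
Insert 39: [3, 3, 39, 46, 49, 70, 92]

Sorted: [3, 3, 39, 46, 49, 70, 92]


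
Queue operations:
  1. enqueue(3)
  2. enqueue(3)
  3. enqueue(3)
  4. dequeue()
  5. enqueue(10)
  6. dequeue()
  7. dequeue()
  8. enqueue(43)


enqueue(3) -> [3]
enqueue(3) -> [3, 3]
enqueue(3) -> [3, 3, 3]
dequeue()->3, [3, 3]
enqueue(10) -> [3, 3, 10]
dequeue()->3, [3, 10]
dequeue()->3, [10]
enqueue(43) -> [10, 43]

Final queue: [10, 43]


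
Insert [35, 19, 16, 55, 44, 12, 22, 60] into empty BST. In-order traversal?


Insert 35: root
Insert 19: L from 35
Insert 16: L from 35 -> L from 19
Insert 55: R from 35
Insert 44: R from 35 -> L from 55
Insert 12: L from 35 -> L from 19 -> L from 16
Insert 22: L from 35 -> R from 19
Insert 60: R from 35 -> R from 55

In-order: [12, 16, 19, 22, 35, 44, 55, 60]


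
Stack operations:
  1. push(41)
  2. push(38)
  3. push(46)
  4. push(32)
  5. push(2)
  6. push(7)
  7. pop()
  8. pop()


push(41) -> [41]
push(38) -> [41, 38]
push(46) -> [41, 38, 46]
push(32) -> [41, 38, 46, 32]
push(2) -> [41, 38, 46, 32, 2]
push(7) -> [41, 38, 46, 32, 2, 7]
pop()->7, [41, 38, 46, 32, 2]
pop()->2, [41, 38, 46, 32]

Final stack: [41, 38, 46, 32]


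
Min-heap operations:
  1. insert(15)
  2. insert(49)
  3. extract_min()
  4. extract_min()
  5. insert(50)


insert(15) -> [15]
insert(49) -> [15, 49]
extract_min()->15, [49]
extract_min()->49, []
insert(50) -> [50]

Final heap: [50]


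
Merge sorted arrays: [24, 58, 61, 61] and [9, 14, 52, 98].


Take 9 from B
Take 14 from B
Take 24 from A
Take 52 from B
Take 58 from A
Take 61 from A
Take 61 from A

Merged: [9, 14, 24, 52, 58, 61, 61, 98]


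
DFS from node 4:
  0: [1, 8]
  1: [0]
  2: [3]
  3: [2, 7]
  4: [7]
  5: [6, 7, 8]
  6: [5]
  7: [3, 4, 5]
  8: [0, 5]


Visit 4, push [7]
Visit 7, push [5, 3]
Visit 3, push [2]
Visit 2, push []
Visit 5, push [8, 6]
Visit 6, push []
Visit 8, push [0]
Visit 0, push [1]
Visit 1, push []

DFS order: [4, 7, 3, 2, 5, 6, 8, 0, 1]


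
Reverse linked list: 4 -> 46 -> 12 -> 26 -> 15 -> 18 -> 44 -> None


Step 1: curr=4, set curr.next=prev(None) | reversed so far: 4
Step 2: curr=46, set curr.next=prev(4) | reversed so far: 46 -> 4
Step 3: curr=12, set curr.next=prev(46) | reversed so far: 12 -> 46 -> 4
Step 4: curr=26, set curr.next=prev(12) | reversed so far: 26 -> 12 -> 46 -> 4
Step 5: curr=15, set curr.next=prev(26) | reversed so far: 15 -> 26 -> 12 -> 46 -> 4
Step 6: curr=18, set curr.next=prev(15) | reversed so far: 18 -> 15 -> 26 -> 12 -> 46 -> 4
Step 7: curr=44, set curr.next=prev(18) | reversed so far: 44 -> 18 -> 15 -> 26 -> 12 -> 46 -> 4

44 -> 18 -> 15 -> 26 -> 12 -> 46 -> 4 -> None


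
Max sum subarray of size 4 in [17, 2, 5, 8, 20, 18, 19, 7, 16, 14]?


[0:4]: 32
[1:5]: 35
[2:6]: 51
[3:7]: 65
[4:8]: 64
[5:9]: 60
[6:10]: 56

Max: 65 at [3:7]


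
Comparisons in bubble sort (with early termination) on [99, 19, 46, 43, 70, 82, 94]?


Algorithm: bubble sort (with early termination)
Input: [99, 19, 46, 43, 70, 82, 94]
Sorted: [19, 43, 46, 70, 82, 94, 99]

15


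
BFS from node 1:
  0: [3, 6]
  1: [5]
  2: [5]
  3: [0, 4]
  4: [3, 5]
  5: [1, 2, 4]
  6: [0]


Visit 1, enqueue [5]
Visit 5, enqueue [2, 4]
Visit 2, enqueue []
Visit 4, enqueue [3]
Visit 3, enqueue [0]
Visit 0, enqueue [6]
Visit 6, enqueue []

BFS order: [1, 5, 2, 4, 3, 0, 6]


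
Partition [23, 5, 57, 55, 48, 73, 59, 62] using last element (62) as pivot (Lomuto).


Pivot: 62
  23 <= 62: advance i (no swap)
  5 <= 62: advance i (no swap)
  57 <= 62: advance i (no swap)
  55 <= 62: advance i (no swap)
  48 <= 62: advance i (no swap)
  59 <= 62: swap -> [23, 5, 57, 55, 48, 59, 73, 62]
Place pivot at 6: [23, 5, 57, 55, 48, 59, 62, 73]

Partitioned: [23, 5, 57, 55, 48, 59, 62, 73]


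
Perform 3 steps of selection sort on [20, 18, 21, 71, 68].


Initial: [20, 18, 21, 71, 68]
Step 1: min=18 at 1
  Swap: [18, 20, 21, 71, 68]
Step 2: min=20 at 1
  Swap: [18, 20, 21, 71, 68]
Step 3: min=21 at 2
  Swap: [18, 20, 21, 71, 68]

After 3 steps: [18, 20, 21, 71, 68]


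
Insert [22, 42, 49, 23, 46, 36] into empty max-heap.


Insert 22: [22]
Insert 42: [42, 22]
Insert 49: [49, 22, 42]
Insert 23: [49, 23, 42, 22]
Insert 46: [49, 46, 42, 22, 23]
Insert 36: [49, 46, 42, 22, 23, 36]

Final heap: [49, 46, 42, 22, 23, 36]


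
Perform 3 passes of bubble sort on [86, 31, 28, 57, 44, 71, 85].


Initial: [86, 31, 28, 57, 44, 71, 85]
Pass 1: [31, 28, 57, 44, 71, 85, 86] (6 swaps)
Pass 2: [28, 31, 44, 57, 71, 85, 86] (2 swaps)
Pass 3: [28, 31, 44, 57, 71, 85, 86] (0 swaps)

After 3 passes: [28, 31, 44, 57, 71, 85, 86]


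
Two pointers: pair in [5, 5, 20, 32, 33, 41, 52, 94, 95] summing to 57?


lo=0(5)+hi=8(95)=100
lo=0(5)+hi=7(94)=99
lo=0(5)+hi=6(52)=57

Yes: 5+52=57


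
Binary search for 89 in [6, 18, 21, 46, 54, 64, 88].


Step 1: lo=0, hi=6, mid=3, val=46
Step 2: lo=4, hi=6, mid=5, val=64
Step 3: lo=6, hi=6, mid=6, val=88

Not found


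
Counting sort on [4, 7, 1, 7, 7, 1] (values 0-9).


Input: [4, 7, 1, 7, 7, 1]
Counts: [0, 2, 0, 0, 1, 0, 0, 3, 0, 0]

Sorted: [1, 1, 4, 7, 7, 7]


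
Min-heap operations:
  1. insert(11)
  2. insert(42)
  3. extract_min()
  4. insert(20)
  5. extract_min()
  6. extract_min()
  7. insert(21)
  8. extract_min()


insert(11) -> [11]
insert(42) -> [11, 42]
extract_min()->11, [42]
insert(20) -> [20, 42]
extract_min()->20, [42]
extract_min()->42, []
insert(21) -> [21]
extract_min()->21, []

Final heap: []


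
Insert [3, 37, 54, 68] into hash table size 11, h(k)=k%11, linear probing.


Insert 3: h=3 -> slot 3
Insert 37: h=4 -> slot 4
Insert 54: h=10 -> slot 10
Insert 68: h=2 -> slot 2

Table: [None, None, 68, 3, 37, None, None, None, None, None, 54]


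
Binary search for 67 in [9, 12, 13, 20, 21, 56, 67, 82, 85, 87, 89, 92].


Step 1: lo=0, hi=11, mid=5, val=56
Step 2: lo=6, hi=11, mid=8, val=85
Step 3: lo=6, hi=7, mid=6, val=67

Found at index 6


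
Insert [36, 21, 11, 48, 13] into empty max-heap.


Insert 36: [36]
Insert 21: [36, 21]
Insert 11: [36, 21, 11]
Insert 48: [48, 36, 11, 21]
Insert 13: [48, 36, 11, 21, 13]

Final heap: [48, 36, 11, 21, 13]


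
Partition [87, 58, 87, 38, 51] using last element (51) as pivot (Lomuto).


Pivot: 51
  38 <= 51: swap -> [38, 58, 87, 87, 51]
Place pivot at 1: [38, 51, 87, 87, 58]

Partitioned: [38, 51, 87, 87, 58]


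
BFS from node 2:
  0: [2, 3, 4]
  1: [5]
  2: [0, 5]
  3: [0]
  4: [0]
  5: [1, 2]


Visit 2, enqueue [0, 5]
Visit 0, enqueue [3, 4]
Visit 5, enqueue [1]
Visit 3, enqueue []
Visit 4, enqueue []
Visit 1, enqueue []

BFS order: [2, 0, 5, 3, 4, 1]


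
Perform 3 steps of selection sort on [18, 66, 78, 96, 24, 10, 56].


Initial: [18, 66, 78, 96, 24, 10, 56]
Step 1: min=10 at 5
  Swap: [10, 66, 78, 96, 24, 18, 56]
Step 2: min=18 at 5
  Swap: [10, 18, 78, 96, 24, 66, 56]
Step 3: min=24 at 4
  Swap: [10, 18, 24, 96, 78, 66, 56]

After 3 steps: [10, 18, 24, 96, 78, 66, 56]


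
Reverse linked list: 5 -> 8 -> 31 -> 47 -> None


Step 1: curr=5, set curr.next=prev(None) | reversed so far: 5
Step 2: curr=8, set curr.next=prev(5) | reversed so far: 8 -> 5
Step 3: curr=31, set curr.next=prev(8) | reversed so far: 31 -> 8 -> 5
Step 4: curr=47, set curr.next=prev(31) | reversed so far: 47 -> 31 -> 8 -> 5

47 -> 31 -> 8 -> 5 -> None


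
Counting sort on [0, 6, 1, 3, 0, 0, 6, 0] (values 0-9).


Input: [0, 6, 1, 3, 0, 0, 6, 0]
Counts: [4, 1, 0, 1, 0, 0, 2, 0, 0, 0]

Sorted: [0, 0, 0, 0, 1, 3, 6, 6]


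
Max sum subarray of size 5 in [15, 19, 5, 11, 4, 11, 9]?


[0:5]: 54
[1:6]: 50
[2:7]: 40

Max: 54 at [0:5]


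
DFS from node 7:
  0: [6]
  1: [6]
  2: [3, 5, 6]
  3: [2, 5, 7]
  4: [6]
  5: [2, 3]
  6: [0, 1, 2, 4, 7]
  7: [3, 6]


Visit 7, push [6, 3]
Visit 3, push [5, 2]
Visit 2, push [6, 5]
Visit 5, push []
Visit 6, push [4, 1, 0]
Visit 0, push []
Visit 1, push []
Visit 4, push []

DFS order: [7, 3, 2, 5, 6, 0, 1, 4]


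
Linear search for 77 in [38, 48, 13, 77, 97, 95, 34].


i=0: 38!=77
i=1: 48!=77
i=2: 13!=77
i=3: 77==77 found!

Found at 3, 4 comps


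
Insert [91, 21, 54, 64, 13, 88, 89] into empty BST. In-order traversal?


Insert 91: root
Insert 21: L from 91
Insert 54: L from 91 -> R from 21
Insert 64: L from 91 -> R from 21 -> R from 54
Insert 13: L from 91 -> L from 21
Insert 88: L from 91 -> R from 21 -> R from 54 -> R from 64
Insert 89: L from 91 -> R from 21 -> R from 54 -> R from 64 -> R from 88

In-order: [13, 21, 54, 64, 88, 89, 91]


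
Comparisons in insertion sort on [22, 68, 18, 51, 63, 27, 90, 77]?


Algorithm: insertion sort
Input: [22, 68, 18, 51, 63, 27, 90, 77]
Sorted: [18, 22, 27, 51, 63, 68, 77, 90]

14


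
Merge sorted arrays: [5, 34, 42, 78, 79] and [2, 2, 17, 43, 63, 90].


Take 2 from B
Take 2 from B
Take 5 from A
Take 17 from B
Take 34 from A
Take 42 from A
Take 43 from B
Take 63 from B
Take 78 from A
Take 79 from A

Merged: [2, 2, 5, 17, 34, 42, 43, 63, 78, 79, 90]


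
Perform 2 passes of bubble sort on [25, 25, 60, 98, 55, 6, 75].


Initial: [25, 25, 60, 98, 55, 6, 75]
Pass 1: [25, 25, 60, 55, 6, 75, 98] (3 swaps)
Pass 2: [25, 25, 55, 6, 60, 75, 98] (2 swaps)

After 2 passes: [25, 25, 55, 6, 60, 75, 98]


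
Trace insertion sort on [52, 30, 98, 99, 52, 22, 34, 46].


Initial: [52, 30, 98, 99, 52, 22, 34, 46]
Insert 30: [30, 52, 98, 99, 52, 22, 34, 46]
Insert 98: [30, 52, 98, 99, 52, 22, 34, 46]
Insert 99: [30, 52, 98, 99, 52, 22, 34, 46]
Insert 52: [30, 52, 52, 98, 99, 22, 34, 46]
Insert 22: [22, 30, 52, 52, 98, 99, 34, 46]
Insert 34: [22, 30, 34, 52, 52, 98, 99, 46]
Insert 46: [22, 30, 34, 46, 52, 52, 98, 99]

Sorted: [22, 30, 34, 46, 52, 52, 98, 99]


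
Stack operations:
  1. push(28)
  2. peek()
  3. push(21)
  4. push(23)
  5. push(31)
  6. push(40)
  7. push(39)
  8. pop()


push(28) -> [28]
peek()->28
push(21) -> [28, 21]
push(23) -> [28, 21, 23]
push(31) -> [28, 21, 23, 31]
push(40) -> [28, 21, 23, 31, 40]
push(39) -> [28, 21, 23, 31, 40, 39]
pop()->39, [28, 21, 23, 31, 40]

Final stack: [28, 21, 23, 31, 40]


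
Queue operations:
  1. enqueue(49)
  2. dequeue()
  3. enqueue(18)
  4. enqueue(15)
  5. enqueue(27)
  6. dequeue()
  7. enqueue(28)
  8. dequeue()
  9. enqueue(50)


enqueue(49) -> [49]
dequeue()->49, []
enqueue(18) -> [18]
enqueue(15) -> [18, 15]
enqueue(27) -> [18, 15, 27]
dequeue()->18, [15, 27]
enqueue(28) -> [15, 27, 28]
dequeue()->15, [27, 28]
enqueue(50) -> [27, 28, 50]

Final queue: [27, 28, 50]


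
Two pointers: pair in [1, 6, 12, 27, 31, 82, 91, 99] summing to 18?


lo=0(1)+hi=7(99)=100
lo=0(1)+hi=6(91)=92
lo=0(1)+hi=5(82)=83
lo=0(1)+hi=4(31)=32
lo=0(1)+hi=3(27)=28
lo=0(1)+hi=2(12)=13
lo=1(6)+hi=2(12)=18

Yes: 6+12=18


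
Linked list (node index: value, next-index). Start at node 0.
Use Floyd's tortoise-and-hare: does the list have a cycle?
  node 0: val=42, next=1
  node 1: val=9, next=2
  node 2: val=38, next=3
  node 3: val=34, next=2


Floyd's tortoise (slow, +1) and hare (fast, +2):
  init: slow=0, fast=0
  step 1: slow=1, fast=2
  step 2: slow=2, fast=2
  slow == fast at node 2: cycle detected

Cycle: yes


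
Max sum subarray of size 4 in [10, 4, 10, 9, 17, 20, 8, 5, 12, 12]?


[0:4]: 33
[1:5]: 40
[2:6]: 56
[3:7]: 54
[4:8]: 50
[5:9]: 45
[6:10]: 37

Max: 56 at [2:6]


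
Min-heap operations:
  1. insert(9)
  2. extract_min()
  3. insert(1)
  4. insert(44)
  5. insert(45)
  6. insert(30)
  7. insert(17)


insert(9) -> [9]
extract_min()->9, []
insert(1) -> [1]
insert(44) -> [1, 44]
insert(45) -> [1, 44, 45]
insert(30) -> [1, 30, 45, 44]
insert(17) -> [1, 17, 45, 44, 30]

Final heap: [1, 17, 45, 44, 30]


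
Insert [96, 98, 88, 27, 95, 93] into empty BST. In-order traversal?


Insert 96: root
Insert 98: R from 96
Insert 88: L from 96
Insert 27: L from 96 -> L from 88
Insert 95: L from 96 -> R from 88
Insert 93: L from 96 -> R from 88 -> L from 95

In-order: [27, 88, 93, 95, 96, 98]


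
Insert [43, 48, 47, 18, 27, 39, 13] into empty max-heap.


Insert 43: [43]
Insert 48: [48, 43]
Insert 47: [48, 43, 47]
Insert 18: [48, 43, 47, 18]
Insert 27: [48, 43, 47, 18, 27]
Insert 39: [48, 43, 47, 18, 27, 39]
Insert 13: [48, 43, 47, 18, 27, 39, 13]

Final heap: [48, 43, 47, 18, 27, 39, 13]


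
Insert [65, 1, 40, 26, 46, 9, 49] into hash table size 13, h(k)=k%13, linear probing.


Insert 65: h=0 -> slot 0
Insert 1: h=1 -> slot 1
Insert 40: h=1, 1 probes -> slot 2
Insert 26: h=0, 3 probes -> slot 3
Insert 46: h=7 -> slot 7
Insert 9: h=9 -> slot 9
Insert 49: h=10 -> slot 10

Table: [65, 1, 40, 26, None, None, None, 46, None, 9, 49, None, None]


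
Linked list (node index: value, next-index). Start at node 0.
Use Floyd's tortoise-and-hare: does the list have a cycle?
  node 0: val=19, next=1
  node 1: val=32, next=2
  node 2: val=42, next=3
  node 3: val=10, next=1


Floyd's tortoise (slow, +1) and hare (fast, +2):
  init: slow=0, fast=0
  step 1: slow=1, fast=2
  step 2: slow=2, fast=1
  step 3: slow=3, fast=3
  slow == fast at node 3: cycle detected

Cycle: yes


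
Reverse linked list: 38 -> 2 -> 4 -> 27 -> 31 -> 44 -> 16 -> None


Step 1: curr=38, set curr.next=prev(None) | reversed so far: 38
Step 2: curr=2, set curr.next=prev(38) | reversed so far: 2 -> 38
Step 3: curr=4, set curr.next=prev(2) | reversed so far: 4 -> 2 -> 38
Step 4: curr=27, set curr.next=prev(4) | reversed so far: 27 -> 4 -> 2 -> 38
Step 5: curr=31, set curr.next=prev(27) | reversed so far: 31 -> 27 -> 4 -> 2 -> 38
Step 6: curr=44, set curr.next=prev(31) | reversed so far: 44 -> 31 -> 27 -> 4 -> 2 -> 38
Step 7: curr=16, set curr.next=prev(44) | reversed so far: 16 -> 44 -> 31 -> 27 -> 4 -> 2 -> 38

16 -> 44 -> 31 -> 27 -> 4 -> 2 -> 38 -> None


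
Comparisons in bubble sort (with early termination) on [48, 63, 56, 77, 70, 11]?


Algorithm: bubble sort (with early termination)
Input: [48, 63, 56, 77, 70, 11]
Sorted: [11, 48, 56, 63, 70, 77]

15


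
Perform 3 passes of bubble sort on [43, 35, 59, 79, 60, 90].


Initial: [43, 35, 59, 79, 60, 90]
Pass 1: [35, 43, 59, 60, 79, 90] (2 swaps)
Pass 2: [35, 43, 59, 60, 79, 90] (0 swaps)
Pass 3: [35, 43, 59, 60, 79, 90] (0 swaps)

After 3 passes: [35, 43, 59, 60, 79, 90]


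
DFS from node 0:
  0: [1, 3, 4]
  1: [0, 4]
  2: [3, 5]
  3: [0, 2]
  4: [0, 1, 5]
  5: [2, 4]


Visit 0, push [4, 3, 1]
Visit 1, push [4]
Visit 4, push [5]
Visit 5, push [2]
Visit 2, push [3]
Visit 3, push []

DFS order: [0, 1, 4, 5, 2, 3]


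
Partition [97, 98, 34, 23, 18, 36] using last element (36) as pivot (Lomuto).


Pivot: 36
  34 <= 36: swap -> [34, 98, 97, 23, 18, 36]
  23 <= 36: swap -> [34, 23, 97, 98, 18, 36]
  18 <= 36: swap -> [34, 23, 18, 98, 97, 36]
Place pivot at 3: [34, 23, 18, 36, 97, 98]

Partitioned: [34, 23, 18, 36, 97, 98]


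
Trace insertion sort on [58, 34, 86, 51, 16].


Initial: [58, 34, 86, 51, 16]
Insert 34: [34, 58, 86, 51, 16]
Insert 86: [34, 58, 86, 51, 16]
Insert 51: [34, 51, 58, 86, 16]
Insert 16: [16, 34, 51, 58, 86]

Sorted: [16, 34, 51, 58, 86]


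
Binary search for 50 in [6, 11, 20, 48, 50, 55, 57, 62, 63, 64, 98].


Step 1: lo=0, hi=10, mid=5, val=55
Step 2: lo=0, hi=4, mid=2, val=20
Step 3: lo=3, hi=4, mid=3, val=48
Step 4: lo=4, hi=4, mid=4, val=50

Found at index 4


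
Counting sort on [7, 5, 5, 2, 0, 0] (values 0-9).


Input: [7, 5, 5, 2, 0, 0]
Counts: [2, 0, 1, 0, 0, 2, 0, 1, 0, 0]

Sorted: [0, 0, 2, 5, 5, 7]


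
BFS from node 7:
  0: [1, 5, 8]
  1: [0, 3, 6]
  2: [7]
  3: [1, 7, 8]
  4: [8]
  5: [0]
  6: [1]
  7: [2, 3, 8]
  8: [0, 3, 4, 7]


Visit 7, enqueue [2, 3, 8]
Visit 2, enqueue []
Visit 3, enqueue [1]
Visit 8, enqueue [0, 4]
Visit 1, enqueue [6]
Visit 0, enqueue [5]
Visit 4, enqueue []
Visit 6, enqueue []
Visit 5, enqueue []

BFS order: [7, 2, 3, 8, 1, 0, 4, 6, 5]


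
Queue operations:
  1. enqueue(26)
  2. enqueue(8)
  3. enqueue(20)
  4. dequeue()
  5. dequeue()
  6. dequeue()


enqueue(26) -> [26]
enqueue(8) -> [26, 8]
enqueue(20) -> [26, 8, 20]
dequeue()->26, [8, 20]
dequeue()->8, [20]
dequeue()->20, []

Final queue: []


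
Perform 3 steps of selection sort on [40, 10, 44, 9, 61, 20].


Initial: [40, 10, 44, 9, 61, 20]
Step 1: min=9 at 3
  Swap: [9, 10, 44, 40, 61, 20]
Step 2: min=10 at 1
  Swap: [9, 10, 44, 40, 61, 20]
Step 3: min=20 at 5
  Swap: [9, 10, 20, 40, 61, 44]

After 3 steps: [9, 10, 20, 40, 61, 44]


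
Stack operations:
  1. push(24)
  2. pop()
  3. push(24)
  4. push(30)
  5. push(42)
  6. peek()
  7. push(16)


push(24) -> [24]
pop()->24, []
push(24) -> [24]
push(30) -> [24, 30]
push(42) -> [24, 30, 42]
peek()->42
push(16) -> [24, 30, 42, 16]

Final stack: [24, 30, 42, 16]


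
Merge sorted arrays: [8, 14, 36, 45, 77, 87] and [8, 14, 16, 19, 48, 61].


Take 8 from A
Take 8 from B
Take 14 from A
Take 14 from B
Take 16 from B
Take 19 from B
Take 36 from A
Take 45 from A
Take 48 from B
Take 61 from B

Merged: [8, 8, 14, 14, 16, 19, 36, 45, 48, 61, 77, 87]


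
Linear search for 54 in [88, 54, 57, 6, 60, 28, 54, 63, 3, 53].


i=0: 88!=54
i=1: 54==54 found!

Found at 1, 2 comps


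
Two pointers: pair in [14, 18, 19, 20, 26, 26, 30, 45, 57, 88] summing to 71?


lo=0(14)+hi=9(88)=102
lo=0(14)+hi=8(57)=71

Yes: 14+57=71


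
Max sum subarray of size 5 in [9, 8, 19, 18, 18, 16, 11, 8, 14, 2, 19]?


[0:5]: 72
[1:6]: 79
[2:7]: 82
[3:8]: 71
[4:9]: 67
[5:10]: 51
[6:11]: 54

Max: 82 at [2:7]


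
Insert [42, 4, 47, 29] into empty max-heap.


Insert 42: [42]
Insert 4: [42, 4]
Insert 47: [47, 4, 42]
Insert 29: [47, 29, 42, 4]

Final heap: [47, 29, 42, 4]


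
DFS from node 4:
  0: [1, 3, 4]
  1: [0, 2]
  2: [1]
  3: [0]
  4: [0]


Visit 4, push [0]
Visit 0, push [3, 1]
Visit 1, push [2]
Visit 2, push []
Visit 3, push []

DFS order: [4, 0, 1, 2, 3]


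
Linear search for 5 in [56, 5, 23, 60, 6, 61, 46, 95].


i=0: 56!=5
i=1: 5==5 found!

Found at 1, 2 comps


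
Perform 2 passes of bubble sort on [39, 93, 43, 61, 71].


Initial: [39, 93, 43, 61, 71]
Pass 1: [39, 43, 61, 71, 93] (3 swaps)
Pass 2: [39, 43, 61, 71, 93] (0 swaps)

After 2 passes: [39, 43, 61, 71, 93]


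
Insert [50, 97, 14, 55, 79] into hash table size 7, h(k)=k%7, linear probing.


Insert 50: h=1 -> slot 1
Insert 97: h=6 -> slot 6
Insert 14: h=0 -> slot 0
Insert 55: h=6, 3 probes -> slot 2
Insert 79: h=2, 1 probes -> slot 3

Table: [14, 50, 55, 79, None, None, 97]


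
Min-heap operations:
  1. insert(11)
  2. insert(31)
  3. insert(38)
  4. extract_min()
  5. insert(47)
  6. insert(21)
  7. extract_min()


insert(11) -> [11]
insert(31) -> [11, 31]
insert(38) -> [11, 31, 38]
extract_min()->11, [31, 38]
insert(47) -> [31, 38, 47]
insert(21) -> [21, 31, 47, 38]
extract_min()->21, [31, 38, 47]

Final heap: [31, 38, 47]


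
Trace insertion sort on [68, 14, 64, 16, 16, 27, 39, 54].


Initial: [68, 14, 64, 16, 16, 27, 39, 54]
Insert 14: [14, 68, 64, 16, 16, 27, 39, 54]
Insert 64: [14, 64, 68, 16, 16, 27, 39, 54]
Insert 16: [14, 16, 64, 68, 16, 27, 39, 54]
Insert 16: [14, 16, 16, 64, 68, 27, 39, 54]
Insert 27: [14, 16, 16, 27, 64, 68, 39, 54]
Insert 39: [14, 16, 16, 27, 39, 64, 68, 54]
Insert 54: [14, 16, 16, 27, 39, 54, 64, 68]

Sorted: [14, 16, 16, 27, 39, 54, 64, 68]


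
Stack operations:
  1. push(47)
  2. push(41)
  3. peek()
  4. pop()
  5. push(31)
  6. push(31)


push(47) -> [47]
push(41) -> [47, 41]
peek()->41
pop()->41, [47]
push(31) -> [47, 31]
push(31) -> [47, 31, 31]

Final stack: [47, 31, 31]


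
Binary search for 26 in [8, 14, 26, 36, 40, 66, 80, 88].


Step 1: lo=0, hi=7, mid=3, val=36
Step 2: lo=0, hi=2, mid=1, val=14
Step 3: lo=2, hi=2, mid=2, val=26

Found at index 2


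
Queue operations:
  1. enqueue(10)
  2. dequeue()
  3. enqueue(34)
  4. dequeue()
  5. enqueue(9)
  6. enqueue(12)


enqueue(10) -> [10]
dequeue()->10, []
enqueue(34) -> [34]
dequeue()->34, []
enqueue(9) -> [9]
enqueue(12) -> [9, 12]

Final queue: [9, 12]


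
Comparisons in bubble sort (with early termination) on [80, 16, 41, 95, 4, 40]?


Algorithm: bubble sort (with early termination)
Input: [80, 16, 41, 95, 4, 40]
Sorted: [4, 16, 40, 41, 80, 95]

15


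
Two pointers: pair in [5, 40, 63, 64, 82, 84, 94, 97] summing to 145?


lo=0(5)+hi=7(97)=102
lo=1(40)+hi=7(97)=137
lo=2(63)+hi=7(97)=160
lo=2(63)+hi=6(94)=157
lo=2(63)+hi=5(84)=147
lo=2(63)+hi=4(82)=145

Yes: 63+82=145


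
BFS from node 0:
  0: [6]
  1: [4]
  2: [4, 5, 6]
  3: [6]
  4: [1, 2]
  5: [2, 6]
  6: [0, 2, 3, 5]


Visit 0, enqueue [6]
Visit 6, enqueue [2, 3, 5]
Visit 2, enqueue [4]
Visit 3, enqueue []
Visit 5, enqueue []
Visit 4, enqueue [1]
Visit 1, enqueue []

BFS order: [0, 6, 2, 3, 5, 4, 1]


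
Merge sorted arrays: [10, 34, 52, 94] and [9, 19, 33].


Take 9 from B
Take 10 from A
Take 19 from B
Take 33 from B

Merged: [9, 10, 19, 33, 34, 52, 94]


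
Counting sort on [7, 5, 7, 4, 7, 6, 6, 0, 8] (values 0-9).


Input: [7, 5, 7, 4, 7, 6, 6, 0, 8]
Counts: [1, 0, 0, 0, 1, 1, 2, 3, 1, 0]

Sorted: [0, 4, 5, 6, 6, 7, 7, 7, 8]


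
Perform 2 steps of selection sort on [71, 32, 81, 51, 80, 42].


Initial: [71, 32, 81, 51, 80, 42]
Step 1: min=32 at 1
  Swap: [32, 71, 81, 51, 80, 42]
Step 2: min=42 at 5
  Swap: [32, 42, 81, 51, 80, 71]

After 2 steps: [32, 42, 81, 51, 80, 71]


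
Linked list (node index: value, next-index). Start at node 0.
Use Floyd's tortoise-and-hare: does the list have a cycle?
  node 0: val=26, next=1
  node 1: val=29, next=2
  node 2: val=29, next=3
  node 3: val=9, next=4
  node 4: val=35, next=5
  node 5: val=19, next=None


Floyd's tortoise (slow, +1) and hare (fast, +2):
  init: slow=0, fast=0
  step 1: slow=1, fast=2
  step 2: slow=2, fast=4
  step 3: fast 4->5->None, no cycle

Cycle: no


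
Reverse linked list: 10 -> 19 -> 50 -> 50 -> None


Step 1: curr=10, set curr.next=prev(None) | reversed so far: 10
Step 2: curr=19, set curr.next=prev(10) | reversed so far: 19 -> 10
Step 3: curr=50, set curr.next=prev(19) | reversed so far: 50 -> 19 -> 10
Step 4: curr=50, set curr.next=prev(50) | reversed so far: 50 -> 50 -> 19 -> 10

50 -> 50 -> 19 -> 10 -> None


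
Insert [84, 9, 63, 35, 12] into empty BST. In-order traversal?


Insert 84: root
Insert 9: L from 84
Insert 63: L from 84 -> R from 9
Insert 35: L from 84 -> R from 9 -> L from 63
Insert 12: L from 84 -> R from 9 -> L from 63 -> L from 35

In-order: [9, 12, 35, 63, 84]


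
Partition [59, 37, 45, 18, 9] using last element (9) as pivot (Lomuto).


Pivot: 9
Place pivot at 0: [9, 37, 45, 18, 59]

Partitioned: [9, 37, 45, 18, 59]


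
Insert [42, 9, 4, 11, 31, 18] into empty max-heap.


Insert 42: [42]
Insert 9: [42, 9]
Insert 4: [42, 9, 4]
Insert 11: [42, 11, 4, 9]
Insert 31: [42, 31, 4, 9, 11]
Insert 18: [42, 31, 18, 9, 11, 4]

Final heap: [42, 31, 18, 9, 11, 4]


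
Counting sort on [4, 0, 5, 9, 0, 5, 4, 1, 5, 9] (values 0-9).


Input: [4, 0, 5, 9, 0, 5, 4, 1, 5, 9]
Counts: [2, 1, 0, 0, 2, 3, 0, 0, 0, 2]

Sorted: [0, 0, 1, 4, 4, 5, 5, 5, 9, 9]


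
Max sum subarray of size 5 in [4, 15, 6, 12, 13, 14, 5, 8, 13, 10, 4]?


[0:5]: 50
[1:6]: 60
[2:7]: 50
[3:8]: 52
[4:9]: 53
[5:10]: 50
[6:11]: 40

Max: 60 at [1:6]


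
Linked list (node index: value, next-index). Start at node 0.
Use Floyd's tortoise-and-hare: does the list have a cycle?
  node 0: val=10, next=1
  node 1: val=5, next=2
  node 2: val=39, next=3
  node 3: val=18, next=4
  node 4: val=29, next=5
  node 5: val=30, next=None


Floyd's tortoise (slow, +1) and hare (fast, +2):
  init: slow=0, fast=0
  step 1: slow=1, fast=2
  step 2: slow=2, fast=4
  step 3: fast 4->5->None, no cycle

Cycle: no


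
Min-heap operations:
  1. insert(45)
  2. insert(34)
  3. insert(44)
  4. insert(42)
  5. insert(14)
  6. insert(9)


insert(45) -> [45]
insert(34) -> [34, 45]
insert(44) -> [34, 45, 44]
insert(42) -> [34, 42, 44, 45]
insert(14) -> [14, 34, 44, 45, 42]
insert(9) -> [9, 34, 14, 45, 42, 44]

Final heap: [9, 34, 14, 45, 42, 44]


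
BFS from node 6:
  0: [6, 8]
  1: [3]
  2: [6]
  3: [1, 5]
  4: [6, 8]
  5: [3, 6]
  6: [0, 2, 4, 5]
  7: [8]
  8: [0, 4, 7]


Visit 6, enqueue [0, 2, 4, 5]
Visit 0, enqueue [8]
Visit 2, enqueue []
Visit 4, enqueue []
Visit 5, enqueue [3]
Visit 8, enqueue [7]
Visit 3, enqueue [1]
Visit 7, enqueue []
Visit 1, enqueue []

BFS order: [6, 0, 2, 4, 5, 8, 3, 7, 1]


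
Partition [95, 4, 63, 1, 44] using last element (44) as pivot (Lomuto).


Pivot: 44
  4 <= 44: swap -> [4, 95, 63, 1, 44]
  1 <= 44: swap -> [4, 1, 63, 95, 44]
Place pivot at 2: [4, 1, 44, 95, 63]

Partitioned: [4, 1, 44, 95, 63]


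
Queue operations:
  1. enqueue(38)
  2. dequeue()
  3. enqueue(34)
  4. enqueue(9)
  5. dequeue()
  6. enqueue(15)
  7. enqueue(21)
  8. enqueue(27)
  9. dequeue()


enqueue(38) -> [38]
dequeue()->38, []
enqueue(34) -> [34]
enqueue(9) -> [34, 9]
dequeue()->34, [9]
enqueue(15) -> [9, 15]
enqueue(21) -> [9, 15, 21]
enqueue(27) -> [9, 15, 21, 27]
dequeue()->9, [15, 21, 27]

Final queue: [15, 21, 27]


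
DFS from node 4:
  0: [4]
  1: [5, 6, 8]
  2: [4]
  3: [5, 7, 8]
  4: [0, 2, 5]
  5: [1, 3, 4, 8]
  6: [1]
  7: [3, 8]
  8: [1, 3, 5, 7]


Visit 4, push [5, 2, 0]
Visit 0, push []
Visit 2, push []
Visit 5, push [8, 3, 1]
Visit 1, push [8, 6]
Visit 6, push []
Visit 8, push [7, 3]
Visit 3, push [7]
Visit 7, push []

DFS order: [4, 0, 2, 5, 1, 6, 8, 3, 7]


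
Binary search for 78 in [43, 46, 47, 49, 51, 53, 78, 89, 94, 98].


Step 1: lo=0, hi=9, mid=4, val=51
Step 2: lo=5, hi=9, mid=7, val=89
Step 3: lo=5, hi=6, mid=5, val=53
Step 4: lo=6, hi=6, mid=6, val=78

Found at index 6


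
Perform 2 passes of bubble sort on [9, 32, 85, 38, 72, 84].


Initial: [9, 32, 85, 38, 72, 84]
Pass 1: [9, 32, 38, 72, 84, 85] (3 swaps)
Pass 2: [9, 32, 38, 72, 84, 85] (0 swaps)

After 2 passes: [9, 32, 38, 72, 84, 85]


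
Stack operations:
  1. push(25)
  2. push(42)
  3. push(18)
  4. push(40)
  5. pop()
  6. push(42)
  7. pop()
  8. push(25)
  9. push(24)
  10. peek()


push(25) -> [25]
push(42) -> [25, 42]
push(18) -> [25, 42, 18]
push(40) -> [25, 42, 18, 40]
pop()->40, [25, 42, 18]
push(42) -> [25, 42, 18, 42]
pop()->42, [25, 42, 18]
push(25) -> [25, 42, 18, 25]
push(24) -> [25, 42, 18, 25, 24]
peek()->24

Final stack: [25, 42, 18, 25, 24]


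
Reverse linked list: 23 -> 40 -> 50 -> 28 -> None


Step 1: curr=23, set curr.next=prev(None) | reversed so far: 23
Step 2: curr=40, set curr.next=prev(23) | reversed so far: 40 -> 23
Step 3: curr=50, set curr.next=prev(40) | reversed so far: 50 -> 40 -> 23
Step 4: curr=28, set curr.next=prev(50) | reversed so far: 28 -> 50 -> 40 -> 23

28 -> 50 -> 40 -> 23 -> None


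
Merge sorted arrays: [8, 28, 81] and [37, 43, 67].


Take 8 from A
Take 28 from A
Take 37 from B
Take 43 from B
Take 67 from B

Merged: [8, 28, 37, 43, 67, 81]


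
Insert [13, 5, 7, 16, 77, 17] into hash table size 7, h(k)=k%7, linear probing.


Insert 13: h=6 -> slot 6
Insert 5: h=5 -> slot 5
Insert 7: h=0 -> slot 0
Insert 16: h=2 -> slot 2
Insert 77: h=0, 1 probes -> slot 1
Insert 17: h=3 -> slot 3

Table: [7, 77, 16, 17, None, 5, 13]


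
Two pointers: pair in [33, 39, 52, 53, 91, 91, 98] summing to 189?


lo=0(33)+hi=6(98)=131
lo=1(39)+hi=6(98)=137
lo=2(52)+hi=6(98)=150
lo=3(53)+hi=6(98)=151
lo=4(91)+hi=6(98)=189

Yes: 91+98=189


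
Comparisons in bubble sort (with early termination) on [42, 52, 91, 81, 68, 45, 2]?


Algorithm: bubble sort (with early termination)
Input: [42, 52, 91, 81, 68, 45, 2]
Sorted: [2, 42, 45, 52, 68, 81, 91]

21


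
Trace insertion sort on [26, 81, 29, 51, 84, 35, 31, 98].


Initial: [26, 81, 29, 51, 84, 35, 31, 98]
Insert 81: [26, 81, 29, 51, 84, 35, 31, 98]
Insert 29: [26, 29, 81, 51, 84, 35, 31, 98]
Insert 51: [26, 29, 51, 81, 84, 35, 31, 98]
Insert 84: [26, 29, 51, 81, 84, 35, 31, 98]
Insert 35: [26, 29, 35, 51, 81, 84, 31, 98]
Insert 31: [26, 29, 31, 35, 51, 81, 84, 98]
Insert 98: [26, 29, 31, 35, 51, 81, 84, 98]

Sorted: [26, 29, 31, 35, 51, 81, 84, 98]


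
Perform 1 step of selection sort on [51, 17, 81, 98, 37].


Initial: [51, 17, 81, 98, 37]
Step 1: min=17 at 1
  Swap: [17, 51, 81, 98, 37]

After 1 step: [17, 51, 81, 98, 37]


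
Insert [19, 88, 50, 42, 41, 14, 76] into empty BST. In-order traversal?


Insert 19: root
Insert 88: R from 19
Insert 50: R from 19 -> L from 88
Insert 42: R from 19 -> L from 88 -> L from 50
Insert 41: R from 19 -> L from 88 -> L from 50 -> L from 42
Insert 14: L from 19
Insert 76: R from 19 -> L from 88 -> R from 50

In-order: [14, 19, 41, 42, 50, 76, 88]


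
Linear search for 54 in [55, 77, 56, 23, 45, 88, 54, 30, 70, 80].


i=0: 55!=54
i=1: 77!=54
i=2: 56!=54
i=3: 23!=54
i=4: 45!=54
i=5: 88!=54
i=6: 54==54 found!

Found at 6, 7 comps


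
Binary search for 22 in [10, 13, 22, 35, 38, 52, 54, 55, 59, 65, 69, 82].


Step 1: lo=0, hi=11, mid=5, val=52
Step 2: lo=0, hi=4, mid=2, val=22

Found at index 2


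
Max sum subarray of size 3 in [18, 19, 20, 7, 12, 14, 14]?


[0:3]: 57
[1:4]: 46
[2:5]: 39
[3:6]: 33
[4:7]: 40

Max: 57 at [0:3]


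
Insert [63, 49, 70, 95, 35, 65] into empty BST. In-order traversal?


Insert 63: root
Insert 49: L from 63
Insert 70: R from 63
Insert 95: R from 63 -> R from 70
Insert 35: L from 63 -> L from 49
Insert 65: R from 63 -> L from 70

In-order: [35, 49, 63, 65, 70, 95]


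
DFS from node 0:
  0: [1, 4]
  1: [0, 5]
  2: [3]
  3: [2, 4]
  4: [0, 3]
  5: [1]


Visit 0, push [4, 1]
Visit 1, push [5]
Visit 5, push []
Visit 4, push [3]
Visit 3, push [2]
Visit 2, push []

DFS order: [0, 1, 5, 4, 3, 2]


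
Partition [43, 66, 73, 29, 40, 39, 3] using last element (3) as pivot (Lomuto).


Pivot: 3
Place pivot at 0: [3, 66, 73, 29, 40, 39, 43]

Partitioned: [3, 66, 73, 29, 40, 39, 43]


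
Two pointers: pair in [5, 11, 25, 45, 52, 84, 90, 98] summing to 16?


lo=0(5)+hi=7(98)=103
lo=0(5)+hi=6(90)=95
lo=0(5)+hi=5(84)=89
lo=0(5)+hi=4(52)=57
lo=0(5)+hi=3(45)=50
lo=0(5)+hi=2(25)=30
lo=0(5)+hi=1(11)=16

Yes: 5+11=16


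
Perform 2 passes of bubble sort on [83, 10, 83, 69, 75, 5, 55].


Initial: [83, 10, 83, 69, 75, 5, 55]
Pass 1: [10, 83, 69, 75, 5, 55, 83] (5 swaps)
Pass 2: [10, 69, 75, 5, 55, 83, 83] (4 swaps)

After 2 passes: [10, 69, 75, 5, 55, 83, 83]


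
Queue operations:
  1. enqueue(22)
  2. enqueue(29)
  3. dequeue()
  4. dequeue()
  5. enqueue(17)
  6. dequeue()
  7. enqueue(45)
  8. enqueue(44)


enqueue(22) -> [22]
enqueue(29) -> [22, 29]
dequeue()->22, [29]
dequeue()->29, []
enqueue(17) -> [17]
dequeue()->17, []
enqueue(45) -> [45]
enqueue(44) -> [45, 44]

Final queue: [45, 44]


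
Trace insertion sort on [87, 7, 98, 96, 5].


Initial: [87, 7, 98, 96, 5]
Insert 7: [7, 87, 98, 96, 5]
Insert 98: [7, 87, 98, 96, 5]
Insert 96: [7, 87, 96, 98, 5]
Insert 5: [5, 7, 87, 96, 98]

Sorted: [5, 7, 87, 96, 98]


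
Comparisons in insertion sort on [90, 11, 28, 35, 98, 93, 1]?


Algorithm: insertion sort
Input: [90, 11, 28, 35, 98, 93, 1]
Sorted: [1, 11, 28, 35, 90, 93, 98]

14


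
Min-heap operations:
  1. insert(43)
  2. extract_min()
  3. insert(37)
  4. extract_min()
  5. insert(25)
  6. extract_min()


insert(43) -> [43]
extract_min()->43, []
insert(37) -> [37]
extract_min()->37, []
insert(25) -> [25]
extract_min()->25, []

Final heap: []


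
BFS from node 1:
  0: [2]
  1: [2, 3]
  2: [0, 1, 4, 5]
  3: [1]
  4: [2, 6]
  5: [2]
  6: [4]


Visit 1, enqueue [2, 3]
Visit 2, enqueue [0, 4, 5]
Visit 3, enqueue []
Visit 0, enqueue []
Visit 4, enqueue [6]
Visit 5, enqueue []
Visit 6, enqueue []

BFS order: [1, 2, 3, 0, 4, 5, 6]


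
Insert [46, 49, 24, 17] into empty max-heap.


Insert 46: [46]
Insert 49: [49, 46]
Insert 24: [49, 46, 24]
Insert 17: [49, 46, 24, 17]

Final heap: [49, 46, 24, 17]


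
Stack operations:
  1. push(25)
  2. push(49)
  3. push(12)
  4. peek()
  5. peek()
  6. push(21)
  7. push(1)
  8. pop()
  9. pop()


push(25) -> [25]
push(49) -> [25, 49]
push(12) -> [25, 49, 12]
peek()->12
peek()->12
push(21) -> [25, 49, 12, 21]
push(1) -> [25, 49, 12, 21, 1]
pop()->1, [25, 49, 12, 21]
pop()->21, [25, 49, 12]

Final stack: [25, 49, 12]


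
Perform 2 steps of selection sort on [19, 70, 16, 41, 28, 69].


Initial: [19, 70, 16, 41, 28, 69]
Step 1: min=16 at 2
  Swap: [16, 70, 19, 41, 28, 69]
Step 2: min=19 at 2
  Swap: [16, 19, 70, 41, 28, 69]

After 2 steps: [16, 19, 70, 41, 28, 69]


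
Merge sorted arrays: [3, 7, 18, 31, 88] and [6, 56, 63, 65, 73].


Take 3 from A
Take 6 from B
Take 7 from A
Take 18 from A
Take 31 from A
Take 56 from B
Take 63 from B
Take 65 from B
Take 73 from B

Merged: [3, 6, 7, 18, 31, 56, 63, 65, 73, 88]


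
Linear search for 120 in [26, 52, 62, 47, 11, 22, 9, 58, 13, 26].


i=0: 26!=120
i=1: 52!=120
i=2: 62!=120
i=3: 47!=120
i=4: 11!=120
i=5: 22!=120
i=6: 9!=120
i=7: 58!=120
i=8: 13!=120
i=9: 26!=120

Not found, 10 comps


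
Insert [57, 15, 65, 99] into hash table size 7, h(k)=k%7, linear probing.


Insert 57: h=1 -> slot 1
Insert 15: h=1, 1 probes -> slot 2
Insert 65: h=2, 1 probes -> slot 3
Insert 99: h=1, 3 probes -> slot 4

Table: [None, 57, 15, 65, 99, None, None]


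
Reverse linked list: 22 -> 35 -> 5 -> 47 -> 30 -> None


Step 1: curr=22, set curr.next=prev(None) | reversed so far: 22
Step 2: curr=35, set curr.next=prev(22) | reversed so far: 35 -> 22
Step 3: curr=5, set curr.next=prev(35) | reversed so far: 5 -> 35 -> 22
Step 4: curr=47, set curr.next=prev(5) | reversed so far: 47 -> 5 -> 35 -> 22
Step 5: curr=30, set curr.next=prev(47) | reversed so far: 30 -> 47 -> 5 -> 35 -> 22

30 -> 47 -> 5 -> 35 -> 22 -> None
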